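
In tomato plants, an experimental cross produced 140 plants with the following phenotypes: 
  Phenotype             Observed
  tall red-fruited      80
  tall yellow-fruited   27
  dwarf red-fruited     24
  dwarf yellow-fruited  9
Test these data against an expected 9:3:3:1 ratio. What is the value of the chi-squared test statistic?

The 9:3:3:1 ratio has 16 parts, so with N = 140 the expected counts are:
  tall red-fruited: 140 × 9/16 = 78.75
  tall yellow-fruited: 140 × 3/16 = 26.25
  dwarf red-fruited: 140 × 3/16 = 26.25
  dwarf yellow-fruited: 140 × 1/16 = 8.75
χ² = Σ (O − E)² / E
  tall red-fruited: (80 − 78.75)² / 78.75 = 0.0198
  tall yellow-fruited: (27 − 26.25)² / 26.25 = 0.0214
  dwarf red-fruited: (24 − 26.25)² / 26.25 = 0.1929
  dwarf yellow-fruited: (9 − 8.75)² / 8.75 = 0.0071
χ² = 0.0198 + 0.0214 + 0.1929 + 0.0071 = 0.2412 ≈ 0.241

0.241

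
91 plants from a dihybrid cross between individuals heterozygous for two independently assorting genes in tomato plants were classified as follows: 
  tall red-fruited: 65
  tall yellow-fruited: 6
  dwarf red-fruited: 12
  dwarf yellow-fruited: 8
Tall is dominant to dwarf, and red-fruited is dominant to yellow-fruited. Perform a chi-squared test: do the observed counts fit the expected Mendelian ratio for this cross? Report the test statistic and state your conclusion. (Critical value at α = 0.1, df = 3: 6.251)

A dihybrid F₂ with independent assortment and complete dominance at both loci gives a 9:3:3:1 phenotypic ratio.
The 9:3:3:1 ratio has 16 parts, so with N = 91 the expected counts are:
  tall red-fruited: 91 × 9/16 = 51.1875
  tall yellow-fruited: 91 × 3/16 = 17.0625
  dwarf red-fruited: 91 × 3/16 = 17.0625
  dwarf yellow-fruited: 91 × 1/16 = 5.6875
χ² = Σ (O − E)² / E
  tall red-fruited: (65 − 51.1875)² / 51.1875 = 3.7272
  tall yellow-fruited: (6 − 17.0625)² / 17.0625 = 7.1724
  dwarf red-fruited: (12 − 17.0625)² / 17.0625 = 1.5021
  dwarf yellow-fruited: (8 − 5.6875)² / 5.6875 = 0.9402
χ² = 3.7272 + 7.1724 + 1.5021 + 0.9402 = 13.3419 ≈ 13.342
Degrees of freedom = 4 − 1 = 3; critical value at α = 0.1 is 6.251.
Since 13.342 > 6.251, we reject the null hypothesis — the data do not fit the 9:3:3:1 ratio.

13.342; not consistent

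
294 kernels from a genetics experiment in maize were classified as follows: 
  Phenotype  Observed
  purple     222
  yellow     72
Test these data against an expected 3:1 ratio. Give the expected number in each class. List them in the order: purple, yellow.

220.5, 73.5

Under the 3:1 hypothesis (Σ ratio = 4, N = 294):
  purple: 294 × 3/4 = 220.5
  yellow: 294 × 1/4 = 73.5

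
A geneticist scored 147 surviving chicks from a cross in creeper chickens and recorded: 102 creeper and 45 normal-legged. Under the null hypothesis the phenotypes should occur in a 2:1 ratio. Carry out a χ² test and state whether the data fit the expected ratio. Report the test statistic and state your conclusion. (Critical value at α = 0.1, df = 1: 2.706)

Total ratio parts = 3. Expected numbers out of 147:
  creeper: 147 × 2/3 = 98
  normal-legged: 147 × 1/3 = 49
χ² = Σ (O − E)² / E
  creeper: (102 − 98)² / 98 = 0.1633
  normal-legged: (45 − 49)² / 49 = 0.3265
χ² = 0.1633 + 0.3265 = 0.4898 ≈ 0.490
Degrees of freedom = 2 − 1 = 1; critical value at α = 0.1 is 2.706.
Since 0.490 < 2.706, we fail to reject the null hypothesis — the data are consistent with the 2:1 ratio.

0.490; consistent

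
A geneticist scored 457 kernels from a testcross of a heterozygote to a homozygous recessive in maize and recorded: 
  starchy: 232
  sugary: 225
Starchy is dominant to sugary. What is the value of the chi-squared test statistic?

0.107

A testcross of a heterozygote (Aa × aa) gives a 1:1 phenotypic ratio.
The 1:1 ratio has 2 parts, so with N = 457 the expected counts are:
  starchy: 457 × 1/2 = 228.5
  sugary: 457 × 1/2 = 228.5
χ² = Σ (O − E)² / E
  starchy: (232 − 228.5)² / 228.5 = 0.0536
  sugary: (225 − 228.5)² / 228.5 = 0.0536
χ² = 0.0536 + 0.0536 = 0.1072 ≈ 0.107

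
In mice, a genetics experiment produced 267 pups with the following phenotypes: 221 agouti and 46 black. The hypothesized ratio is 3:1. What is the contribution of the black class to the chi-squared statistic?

6.450

The 3:1 ratio has 4 parts, so with N = 267 the expected counts are:
  agouti: 267 × 3/4 = 200.25
  black: 267 × 1/4 = 66.75
Contribution of black: (46 − 66.75)² / 66.75 = 6.4504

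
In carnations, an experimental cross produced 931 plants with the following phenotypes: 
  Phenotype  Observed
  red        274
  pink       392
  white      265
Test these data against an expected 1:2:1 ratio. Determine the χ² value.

The 1:2:1 ratio has 4 parts, so with N = 931 the expected counts are:
  red: 931 × 1/4 = 232.75
  pink: 931 × 2/4 = 465.5
  white: 931 × 1/4 = 232.75
χ² = Σ (O − E)² / E
  red: (274 − 232.75)² / 232.75 = 7.3107
  pink: (392 − 465.5)² / 465.5 = 11.6053
  white: (265 − 232.75)² / 232.75 = 4.4686
χ² = 7.3107 + 11.6053 + 4.4686 = 23.3846 ≈ 23.385

23.385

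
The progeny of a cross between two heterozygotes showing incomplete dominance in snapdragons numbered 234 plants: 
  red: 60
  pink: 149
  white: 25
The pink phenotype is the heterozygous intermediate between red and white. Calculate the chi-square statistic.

27.974

With incomplete dominance, a heterozygote × heterozygote cross gives a 1:2:1 phenotypic ratio.
Total ratio parts = 4. Expected numbers out of 234:
  red: 234 × 1/4 = 58.5
  pink: 234 × 2/4 = 117
  white: 234 × 1/4 = 58.5
χ² = Σ (O − E)² / E
  red: (60 − 58.5)² / 58.5 = 0.0385
  pink: (149 − 117)² / 117 = 8.7521
  white: (25 − 58.5)² / 58.5 = 19.1838
χ² = 0.0385 + 8.7521 + 19.1838 = 27.9744 ≈ 27.974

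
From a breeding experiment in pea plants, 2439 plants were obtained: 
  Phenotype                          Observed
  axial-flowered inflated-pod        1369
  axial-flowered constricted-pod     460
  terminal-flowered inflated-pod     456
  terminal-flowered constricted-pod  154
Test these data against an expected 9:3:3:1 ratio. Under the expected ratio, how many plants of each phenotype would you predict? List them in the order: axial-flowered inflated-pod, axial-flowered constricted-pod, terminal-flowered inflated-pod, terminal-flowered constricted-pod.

1371.9375, 457.3125, 457.3125, 152.4375

The 9:3:3:1 ratio has 16 parts, so with N = 2439 the expected counts are:
  axial-flowered inflated-pod: 2439 × 9/16 = 1371.9375
  axial-flowered constricted-pod: 2439 × 3/16 = 457.3125
  terminal-flowered inflated-pod: 2439 × 3/16 = 457.3125
  terminal-flowered constricted-pod: 2439 × 1/16 = 152.4375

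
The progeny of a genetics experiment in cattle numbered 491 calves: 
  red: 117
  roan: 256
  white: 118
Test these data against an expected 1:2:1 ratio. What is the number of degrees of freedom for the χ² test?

2

A goodness-of-fit test with 3 phenotype classes has df = 3 − 1 = 2.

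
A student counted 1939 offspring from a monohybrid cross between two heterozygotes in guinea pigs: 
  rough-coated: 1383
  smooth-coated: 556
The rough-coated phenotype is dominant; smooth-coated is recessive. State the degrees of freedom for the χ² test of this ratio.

For a monohybrid cross between heterozygotes with complete dominance, the expected phenotypic ratio is 3:1.
A goodness-of-fit test with 2 phenotype classes has df = 2 − 1 = 1.

1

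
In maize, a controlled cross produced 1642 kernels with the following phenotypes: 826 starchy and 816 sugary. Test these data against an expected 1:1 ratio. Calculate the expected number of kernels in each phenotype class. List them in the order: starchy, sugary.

821, 821

Expected counts for N = 1642 under a 1:1 ratio (total parts = 2):
  starchy: 1642 × 1/2 = 821
  sugary: 1642 × 1/2 = 821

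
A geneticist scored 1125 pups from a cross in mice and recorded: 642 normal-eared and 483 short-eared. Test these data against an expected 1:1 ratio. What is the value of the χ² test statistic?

22.472

Total ratio parts = 2. Expected numbers out of 1125:
  normal-eared: 1125 × 1/2 = 562.5
  short-eared: 1125 × 1/2 = 562.5
χ² = Σ (O − E)² / E
  normal-eared: (642 − 562.5)² / 562.5 = 11.2360
  short-eared: (483 − 562.5)² / 562.5 = 11.2360
χ² = 11.2360 + 11.2360 = 22.472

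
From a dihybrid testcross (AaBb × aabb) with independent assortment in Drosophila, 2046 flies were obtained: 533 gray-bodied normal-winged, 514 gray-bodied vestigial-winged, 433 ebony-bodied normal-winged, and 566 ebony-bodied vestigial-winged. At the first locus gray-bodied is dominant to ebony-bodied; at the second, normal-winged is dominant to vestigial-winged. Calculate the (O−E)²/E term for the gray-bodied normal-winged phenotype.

0.904

A dihybrid testcross with independent assortment gives a 1:1:1:1 ratio.
The 1:1:1:1 ratio has 4 parts, so with N = 2046 the expected counts are:
  gray-bodied normal-winged: 2046 × 1/4 = 511.5
  gray-bodied vestigial-winged: 2046 × 1/4 = 511.5
  ebony-bodied normal-winged: 2046 × 1/4 = 511.5
  ebony-bodied vestigial-winged: 2046 × 1/4 = 511.5
Contribution of gray-bodied normal-winged: (533 − 511.5)² / 511.5 = 0.9037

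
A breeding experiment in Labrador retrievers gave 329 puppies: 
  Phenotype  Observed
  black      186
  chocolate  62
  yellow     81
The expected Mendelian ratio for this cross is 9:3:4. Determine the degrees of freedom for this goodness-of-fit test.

2

A goodness-of-fit test with 3 phenotype classes has df = 3 − 1 = 2.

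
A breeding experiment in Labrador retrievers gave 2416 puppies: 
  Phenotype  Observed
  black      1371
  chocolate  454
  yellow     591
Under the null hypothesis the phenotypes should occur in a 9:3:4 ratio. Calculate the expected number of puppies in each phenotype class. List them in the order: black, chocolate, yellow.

Under the 9:3:4 hypothesis (Σ ratio = 16, N = 2416):
  black: 2416 × 9/16 = 1359
  chocolate: 2416 × 3/16 = 453
  yellow: 2416 × 4/16 = 604

1359, 453, 604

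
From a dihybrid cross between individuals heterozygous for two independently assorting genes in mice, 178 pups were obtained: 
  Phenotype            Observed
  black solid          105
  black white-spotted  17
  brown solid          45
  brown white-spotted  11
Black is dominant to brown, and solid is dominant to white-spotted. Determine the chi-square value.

12.322

A dihybrid F₂ with independent assortment and complete dominance at both loci gives a 9:3:3:1 phenotypic ratio.
Under the 9:3:3:1 hypothesis (Σ ratio = 16, N = 178):
  black solid: 178 × 9/16 = 100.125
  black white-spotted: 178 × 3/16 = 33.375
  brown solid: 178 × 3/16 = 33.375
  brown white-spotted: 178 × 1/16 = 11.125
χ² = Σ (O − E)² / E
  black solid: (105 − 100.125)² / 100.125 = 0.2374
  black white-spotted: (17 − 33.375)² / 33.375 = 8.0342
  brown solid: (45 − 33.375)² / 33.375 = 4.0492
  brown white-spotted: (11 − 11.125)² / 11.125 = 0.0014
χ² = 0.2374 + 8.0342 + 4.0492 + 0.0014 = 12.3222 ≈ 12.322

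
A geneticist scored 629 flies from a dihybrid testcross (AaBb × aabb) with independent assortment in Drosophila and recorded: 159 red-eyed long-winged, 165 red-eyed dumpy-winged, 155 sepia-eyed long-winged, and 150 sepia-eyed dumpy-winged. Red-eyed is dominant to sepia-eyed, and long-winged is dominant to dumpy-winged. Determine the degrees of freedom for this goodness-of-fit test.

A dihybrid testcross with independent assortment gives a 1:1:1:1 ratio.
A goodness-of-fit test with 4 phenotype classes has df = 4 − 1 = 3.

3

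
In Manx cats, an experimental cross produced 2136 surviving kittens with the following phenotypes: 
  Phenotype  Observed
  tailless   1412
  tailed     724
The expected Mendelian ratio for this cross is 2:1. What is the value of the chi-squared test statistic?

Total ratio parts = 3. Expected numbers out of 2136:
  tailless: 2136 × 2/3 = 1424
  tailed: 2136 × 1/3 = 712
χ² = Σ (O − E)² / E
  tailless: (1412 − 1424)² / 1424 = 0.1011
  tailed: (724 − 712)² / 712 = 0.2022
χ² = 0.1011 + 0.2022 = 0.3033 ≈ 0.303

0.303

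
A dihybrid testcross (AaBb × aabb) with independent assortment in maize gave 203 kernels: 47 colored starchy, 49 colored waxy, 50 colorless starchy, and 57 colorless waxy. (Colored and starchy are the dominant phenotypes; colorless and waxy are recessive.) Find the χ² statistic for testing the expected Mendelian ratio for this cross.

A dihybrid testcross with independent assortment gives a 1:1:1:1 ratio.
Total ratio parts = 4. Expected numbers out of 203:
  colored starchy: 203 × 1/4 = 50.75
  colored waxy: 203 × 1/4 = 50.75
  colorless starchy: 203 × 1/4 = 50.75
  colorless waxy: 203 × 1/4 = 50.75
χ² = Σ (O − E)² / E
  colored starchy: (47 − 50.75)² / 50.75 = 0.2771
  colored waxy: (49 − 50.75)² / 50.75 = 0.0603
  colorless starchy: (50 − 50.75)² / 50.75 = 0.0111
  colorless waxy: (57 − 50.75)² / 50.75 = 0.7697
χ² = 0.2771 + 0.0603 + 0.0111 + 0.7697 = 1.1182 ≈ 1.118

1.118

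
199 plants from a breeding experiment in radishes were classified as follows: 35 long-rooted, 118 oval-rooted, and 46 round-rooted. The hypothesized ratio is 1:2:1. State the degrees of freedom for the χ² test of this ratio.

2

A goodness-of-fit test with 3 phenotype classes has df = 3 − 1 = 2.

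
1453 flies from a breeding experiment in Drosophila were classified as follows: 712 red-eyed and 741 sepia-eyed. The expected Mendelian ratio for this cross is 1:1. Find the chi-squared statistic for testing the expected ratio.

0.579

The 1:1 ratio has 2 parts, so with N = 1453 the expected counts are:
  red-eyed: 1453 × 1/2 = 726.5
  sepia-eyed: 1453 × 1/2 = 726.5
χ² = Σ (O − E)² / E
  red-eyed: (712 − 726.5)² / 726.5 = 0.2894
  sepia-eyed: (741 − 726.5)² / 726.5 = 0.2894
χ² = 0.2894 + 0.2894 = 0.5788 ≈ 0.579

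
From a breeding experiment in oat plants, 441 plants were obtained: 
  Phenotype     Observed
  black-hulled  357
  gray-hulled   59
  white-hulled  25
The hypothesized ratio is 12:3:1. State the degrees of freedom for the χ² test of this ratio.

A goodness-of-fit test with 3 phenotype classes has df = 3 − 1 = 2.

2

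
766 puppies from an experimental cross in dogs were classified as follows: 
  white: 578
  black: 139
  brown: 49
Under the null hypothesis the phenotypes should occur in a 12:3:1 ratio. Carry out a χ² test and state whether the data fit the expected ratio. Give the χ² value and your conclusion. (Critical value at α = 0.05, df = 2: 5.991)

0.197; consistent

Expected counts for N = 766 under a 12:3:1 ratio (total parts = 16):
  white: 766 × 12/16 = 574.5
  black: 766 × 3/16 = 143.625
  brown: 766 × 1/16 = 47.875
χ² = Σ (O − E)² / E
  white: (578 − 574.5)² / 574.5 = 0.0213
  black: (139 − 143.625)² / 143.625 = 0.1489
  brown: (49 − 47.875)² / 47.875 = 0.0264
χ² = 0.0213 + 0.1489 + 0.0264 = 0.1966 ≈ 0.197
Degrees of freedom = 3 − 1 = 2; critical value at α = 0.05 is 5.991.
Since 0.197 < 5.991, we fail to reject the null hypothesis — the data are consistent with the 12:3:1 ratio.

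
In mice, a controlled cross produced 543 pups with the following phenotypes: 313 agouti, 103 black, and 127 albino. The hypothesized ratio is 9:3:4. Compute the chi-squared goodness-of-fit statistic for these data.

Expected counts for N = 543 under a 9:3:4 ratio (total parts = 16):
  agouti: 543 × 9/16 = 305.4375
  black: 543 × 3/16 = 101.8125
  albino: 543 × 4/16 = 135.75
χ² = Σ (O − E)² / E
  agouti: (313 − 305.4375)² / 305.4375 = 0.1872
  black: (103 − 101.8125)² / 101.8125 = 0.0139
  albino: (127 − 135.75)² / 135.75 = 0.5640
χ² = 0.1872 + 0.0139 + 0.5640 = 0.7651 ≈ 0.765

0.765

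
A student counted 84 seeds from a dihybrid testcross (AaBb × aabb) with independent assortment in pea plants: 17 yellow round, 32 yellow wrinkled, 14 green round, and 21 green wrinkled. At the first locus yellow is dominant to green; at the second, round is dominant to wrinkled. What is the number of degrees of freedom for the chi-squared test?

3

A dihybrid testcross with independent assortment gives a 1:1:1:1 ratio.
A goodness-of-fit test with 4 phenotype classes has df = 4 − 1 = 3.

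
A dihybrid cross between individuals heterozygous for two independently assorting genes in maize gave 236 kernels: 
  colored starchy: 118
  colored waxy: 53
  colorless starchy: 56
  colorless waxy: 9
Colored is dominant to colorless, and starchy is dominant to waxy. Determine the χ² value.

A dihybrid F₂ with independent assortment and complete dominance at both loci gives a 9:3:3:1 phenotypic ratio.
Total ratio parts = 16. Expected numbers out of 236:
  colored starchy: 236 × 9/16 = 132.75
  colored waxy: 236 × 3/16 = 44.25
  colorless starchy: 236 × 3/16 = 44.25
  colorless waxy: 236 × 1/16 = 14.75
χ² = Σ (O − E)² / E
  colored starchy: (118 − 132.75)² / 132.75 = 1.6389
  colored waxy: (53 − 44.25)² / 44.25 = 1.7302
  colorless starchy: (56 − 44.25)² / 44.25 = 3.1201
  colorless waxy: (9 − 14.75)² / 14.75 = 2.2415
χ² = 1.6389 + 1.7302 + 3.1201 + 2.2415 = 8.7307 ≈ 8.731

8.731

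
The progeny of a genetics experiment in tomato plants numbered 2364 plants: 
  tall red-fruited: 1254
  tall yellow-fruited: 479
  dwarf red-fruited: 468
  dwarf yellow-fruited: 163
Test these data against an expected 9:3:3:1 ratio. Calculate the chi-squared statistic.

10.155

Expected counts for N = 2364 under a 9:3:3:1 ratio (total parts = 16):
  tall red-fruited: 2364 × 9/16 = 1329.75
  tall yellow-fruited: 2364 × 3/16 = 443.25
  dwarf red-fruited: 2364 × 3/16 = 443.25
  dwarf yellow-fruited: 2364 × 1/16 = 147.75
χ² = Σ (O − E)² / E
  tall red-fruited: (1254 − 1329.75)² / 1329.75 = 4.3151
  tall yellow-fruited: (479 − 443.25)² / 443.25 = 2.8834
  dwarf red-fruited: (468 − 443.25)² / 443.25 = 1.3820
  dwarf yellow-fruited: (163 − 147.75)² / 147.75 = 1.5740
χ² = 4.3151 + 2.8834 + 1.3820 + 1.5740 = 10.1545 ≈ 10.155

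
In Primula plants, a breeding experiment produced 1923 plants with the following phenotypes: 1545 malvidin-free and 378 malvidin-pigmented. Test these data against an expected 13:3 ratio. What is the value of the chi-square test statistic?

Total ratio parts = 16. Expected numbers out of 1923:
  malvidin-free: 1923 × 13/16 = 1562.4375
  malvidin-pigmented: 1923 × 3/16 = 360.5625
χ² = Σ (O − E)² / E
  malvidin-free: (1545 − 1562.4375)² / 1562.4375 = 0.1946
  malvidin-pigmented: (378 − 360.5625)² / 360.5625 = 0.8433
χ² = 0.1946 + 0.8433 = 1.0379 ≈ 1.038

1.038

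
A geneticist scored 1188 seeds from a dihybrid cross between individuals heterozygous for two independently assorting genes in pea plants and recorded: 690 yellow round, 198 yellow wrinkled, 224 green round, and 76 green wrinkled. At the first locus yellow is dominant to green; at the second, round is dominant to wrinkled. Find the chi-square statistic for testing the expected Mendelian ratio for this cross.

3.506

A dihybrid F₂ with independent assortment and complete dominance at both loci gives a 9:3:3:1 phenotypic ratio.
Total ratio parts = 16. Expected numbers out of 1188:
  yellow round: 1188 × 9/16 = 668.25
  yellow wrinkled: 1188 × 3/16 = 222.75
  green round: 1188 × 3/16 = 222.75
  green wrinkled: 1188 × 1/16 = 74.25
χ² = Σ (O − E)² / E
  yellow round: (690 − 668.25)² / 668.25 = 0.7079
  yellow wrinkled: (198 − 222.75)² / 222.75 = 2.7500
  green round: (224 − 222.75)² / 222.75 = 0.0070
  green wrinkled: (76 − 74.25)² / 74.25 = 0.0412
χ² = 0.7079 + 2.7500 + 0.0070 + 0.0412 = 3.5061 ≈ 3.506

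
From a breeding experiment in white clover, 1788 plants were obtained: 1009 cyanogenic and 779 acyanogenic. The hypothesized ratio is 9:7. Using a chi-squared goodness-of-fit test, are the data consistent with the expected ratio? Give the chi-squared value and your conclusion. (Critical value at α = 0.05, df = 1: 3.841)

0.024; consistent

Under the 9:7 hypothesis (Σ ratio = 16, N = 1788):
  cyanogenic: 1788 × 9/16 = 1005.75
  acyanogenic: 1788 × 7/16 = 782.25
χ² = Σ (O − E)² / E
  cyanogenic: (1009 − 1005.75)² / 1005.75 = 0.0105
  acyanogenic: (779 − 782.25)² / 782.25 = 0.0135
χ² = 0.0105 + 0.0135 = 0.024
Degrees of freedom = 2 − 1 = 1; critical value at α = 0.05 is 3.841.
Since 0.024 < 3.841, we fail to reject the null hypothesis — the data are consistent with the 9:7 ratio.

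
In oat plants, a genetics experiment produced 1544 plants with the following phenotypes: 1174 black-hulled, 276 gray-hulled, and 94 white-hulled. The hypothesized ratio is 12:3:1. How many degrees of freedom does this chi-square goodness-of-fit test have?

A goodness-of-fit test with 3 phenotype classes has df = 3 − 1 = 2.

2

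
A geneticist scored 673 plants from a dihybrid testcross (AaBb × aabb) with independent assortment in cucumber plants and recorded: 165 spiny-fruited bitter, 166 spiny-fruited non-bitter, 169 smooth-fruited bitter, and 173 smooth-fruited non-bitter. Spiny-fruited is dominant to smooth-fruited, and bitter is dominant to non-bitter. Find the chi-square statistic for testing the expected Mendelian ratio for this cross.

A dihybrid testcross with independent assortment gives a 1:1:1:1 ratio.
Under the 1:1:1:1 hypothesis (Σ ratio = 4, N = 673):
  spiny-fruited bitter: 673 × 1/4 = 168.25
  spiny-fruited non-bitter: 673 × 1/4 = 168.25
  smooth-fruited bitter: 673 × 1/4 = 168.25
  smooth-fruited non-bitter: 673 × 1/4 = 168.25
χ² = Σ (O − E)² / E
  spiny-fruited bitter: (165 − 168.25)² / 168.25 = 0.0628
  spiny-fruited non-bitter: (166 − 168.25)² / 168.25 = 0.0301
  smooth-fruited bitter: (169 − 168.25)² / 168.25 = 0.0033
  smooth-fruited non-bitter: (173 − 168.25)² / 168.25 = 0.1341
χ² = 0.0628 + 0.0301 + 0.0033 + 0.1341 = 0.2303 ≈ 0.230

0.230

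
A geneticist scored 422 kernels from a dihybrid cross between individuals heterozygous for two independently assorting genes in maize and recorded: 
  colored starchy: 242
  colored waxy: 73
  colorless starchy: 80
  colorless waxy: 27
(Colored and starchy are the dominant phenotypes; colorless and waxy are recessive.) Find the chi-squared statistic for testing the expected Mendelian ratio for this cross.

0.589

A dihybrid F₂ with independent assortment and complete dominance at both loci gives a 9:3:3:1 phenotypic ratio.
Expected counts for N = 422 under a 9:3:3:1 ratio (total parts = 16):
  colored starchy: 422 × 9/16 = 237.375
  colored waxy: 422 × 3/16 = 79.125
  colorless starchy: 422 × 3/16 = 79.125
  colorless waxy: 422 × 1/16 = 26.375
χ² = Σ (O − E)² / E
  colored starchy: (242 − 237.375)² / 237.375 = 0.0901
  colored waxy: (73 − 79.125)² / 79.125 = 0.4741
  colorless starchy: (80 − 79.125)² / 79.125 = 0.0097
  colorless waxy: (27 − 26.375)² / 26.375 = 0.0148
χ² = 0.0901 + 0.4741 + 0.0097 + 0.0148 = 0.5887 ≈ 0.589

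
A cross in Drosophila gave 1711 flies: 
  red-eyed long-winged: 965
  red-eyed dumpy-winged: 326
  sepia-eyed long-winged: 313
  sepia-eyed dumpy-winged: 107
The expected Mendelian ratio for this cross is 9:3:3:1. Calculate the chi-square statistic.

Expected counts for N = 1711 under a 9:3:3:1 ratio (total parts = 16):
  red-eyed long-winged: 1711 × 9/16 = 962.4375
  red-eyed dumpy-winged: 1711 × 3/16 = 320.8125
  sepia-eyed long-winged: 1711 × 3/16 = 320.8125
  sepia-eyed dumpy-winged: 1711 × 1/16 = 106.9375
χ² = Σ (O − E)² / E
  red-eyed long-winged: (965 − 962.4375)² / 962.4375 = 0.0068
  red-eyed dumpy-winged: (326 − 320.8125)² / 320.8125 = 0.0839
  sepia-eyed long-winged: (313 − 320.8125)² / 320.8125 = 0.1903
  sepia-eyed dumpy-winged: (107 − 106.9375)² / 106.9375 = 0.0000
χ² = 0.0068 + 0.0839 + 0.1903 + 0.0000 = 0.281

0.281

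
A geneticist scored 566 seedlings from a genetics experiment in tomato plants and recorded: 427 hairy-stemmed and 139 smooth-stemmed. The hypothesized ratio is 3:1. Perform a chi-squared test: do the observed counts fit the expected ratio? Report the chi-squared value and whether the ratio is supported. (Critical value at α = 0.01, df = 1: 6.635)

Total ratio parts = 4. Expected numbers out of 566:
  hairy-stemmed: 566 × 3/4 = 424.5
  smooth-stemmed: 566 × 1/4 = 141.5
χ² = Σ (O − E)² / E
  hairy-stemmed: (427 − 424.5)² / 424.5 = 0.0147
  smooth-stemmed: (139 − 141.5)² / 141.5 = 0.0442
χ² = 0.0147 + 0.0442 = 0.0589 ≈ 0.059
Degrees of freedom = 2 − 1 = 1; critical value at α = 0.01 is 6.635.
Since 0.059 < 6.635, we fail to reject the null hypothesis — the data are consistent with the 3:1 ratio.

0.059; consistent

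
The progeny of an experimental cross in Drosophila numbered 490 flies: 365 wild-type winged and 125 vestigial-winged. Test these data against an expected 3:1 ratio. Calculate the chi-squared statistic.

Under the 3:1 hypothesis (Σ ratio = 4, N = 490):
  wild-type winged: 490 × 3/4 = 367.5
  vestigial-winged: 490 × 1/4 = 122.5
χ² = Σ (O − E)² / E
  wild-type winged: (365 − 367.5)² / 367.5 = 0.0170
  vestigial-winged: (125 − 122.5)² / 122.5 = 0.0510
χ² = 0.0170 + 0.0510 = 0.068

0.068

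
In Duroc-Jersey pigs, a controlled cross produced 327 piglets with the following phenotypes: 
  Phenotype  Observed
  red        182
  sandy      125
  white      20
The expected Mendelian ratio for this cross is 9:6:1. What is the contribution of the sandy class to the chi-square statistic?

Total ratio parts = 16. Expected numbers out of 327:
  red: 327 × 9/16 = 183.9375
  sandy: 327 × 6/16 = 122.625
  white: 327 × 1/16 = 20.4375
Contribution of sandy: (125 − 122.625)² / 122.625 = 0.0460

0.046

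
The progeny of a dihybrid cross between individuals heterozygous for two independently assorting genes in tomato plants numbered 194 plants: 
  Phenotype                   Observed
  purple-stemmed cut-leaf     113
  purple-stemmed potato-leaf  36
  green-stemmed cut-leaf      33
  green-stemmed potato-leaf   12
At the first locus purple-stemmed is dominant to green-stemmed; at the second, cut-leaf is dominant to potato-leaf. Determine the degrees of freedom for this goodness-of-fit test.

3

A dihybrid F₂ with independent assortment and complete dominance at both loci gives a 9:3:3:1 phenotypic ratio.
A goodness-of-fit test with 4 phenotype classes has df = 4 − 1 = 3.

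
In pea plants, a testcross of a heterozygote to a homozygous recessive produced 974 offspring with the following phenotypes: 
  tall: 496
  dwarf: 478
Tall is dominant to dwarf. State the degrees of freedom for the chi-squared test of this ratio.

A testcross of a heterozygote (Aa × aa) gives a 1:1 phenotypic ratio.
A goodness-of-fit test with 2 phenotype classes has df = 2 − 1 = 1.

1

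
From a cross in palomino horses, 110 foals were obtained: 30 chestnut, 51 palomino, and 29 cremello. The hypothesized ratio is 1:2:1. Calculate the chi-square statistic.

0.600

Total ratio parts = 4. Expected numbers out of 110:
  chestnut: 110 × 1/4 = 27.5
  palomino: 110 × 2/4 = 55
  cremello: 110 × 1/4 = 27.5
χ² = Σ (O − E)² / E
  chestnut: (30 − 27.5)² / 27.5 = 0.2273
  palomino: (51 − 55)² / 55 = 0.2909
  cremello: (29 − 27.5)² / 27.5 = 0.0818
χ² = 0.2273 + 0.2909 + 0.0818 = 0.600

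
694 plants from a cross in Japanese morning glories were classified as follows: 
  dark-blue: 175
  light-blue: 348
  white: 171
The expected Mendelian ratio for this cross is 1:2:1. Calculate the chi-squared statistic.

Under the 1:2:1 hypothesis (Σ ratio = 4, N = 694):
  dark-blue: 694 × 1/4 = 173.5
  light-blue: 694 × 2/4 = 347
  white: 694 × 1/4 = 173.5
χ² = Σ (O − E)² / E
  dark-blue: (175 − 173.5)² / 173.5 = 0.0130
  light-blue: (348 − 347)² / 347 = 0.0029
  white: (171 − 173.5)² / 173.5 = 0.0360
χ² = 0.0130 + 0.0029 + 0.0360 = 0.0519 ≈ 0.052

0.052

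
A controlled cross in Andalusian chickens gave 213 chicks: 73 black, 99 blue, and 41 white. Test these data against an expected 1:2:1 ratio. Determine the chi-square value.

Under the 1:2:1 hypothesis (Σ ratio = 4, N = 213):
  black: 213 × 1/4 = 53.25
  blue: 213 × 2/4 = 106.5
  white: 213 × 1/4 = 53.25
χ² = Σ (O − E)² / E
  black: (73 − 53.25)² / 53.25 = 7.3251
  blue: (99 − 106.5)² / 106.5 = 0.5282
  white: (41 − 53.25)² / 53.25 = 2.8181
χ² = 7.3251 + 0.5282 + 2.8181 = 10.6714 ≈ 10.671

10.671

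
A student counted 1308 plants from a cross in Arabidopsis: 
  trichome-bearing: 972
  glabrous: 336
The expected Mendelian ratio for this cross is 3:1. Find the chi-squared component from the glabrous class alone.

0.248

Under the 3:1 hypothesis (Σ ratio = 4, N = 1308):
  trichome-bearing: 1308 × 3/4 = 981
  glabrous: 1308 × 1/4 = 327
Contribution of glabrous: (336 − 327)² / 327 = 0.2477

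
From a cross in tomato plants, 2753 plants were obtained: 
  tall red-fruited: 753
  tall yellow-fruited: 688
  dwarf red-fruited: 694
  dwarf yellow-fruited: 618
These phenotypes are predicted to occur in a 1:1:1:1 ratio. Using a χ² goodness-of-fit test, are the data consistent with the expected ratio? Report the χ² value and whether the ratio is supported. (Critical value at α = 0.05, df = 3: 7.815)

13.310; not consistent

Expected counts for N = 2753 under a 1:1:1:1 ratio (total parts = 4):
  tall red-fruited: 2753 × 1/4 = 688.25
  tall yellow-fruited: 2753 × 1/4 = 688.25
  dwarf red-fruited: 2753 × 1/4 = 688.25
  dwarf yellow-fruited: 2753 × 1/4 = 688.25
χ² = Σ (O − E)² / E
  tall red-fruited: (753 − 688.25)² / 688.25 = 6.0916
  tall yellow-fruited: (688 − 688.25)² / 688.25 = 0.0001
  dwarf red-fruited: (694 − 688.25)² / 688.25 = 0.0480
  dwarf yellow-fruited: (618 − 688.25)² / 688.25 = 7.1705
χ² = 6.0916 + 0.0001 + 0.0480 + 7.1705 = 13.3102 ≈ 13.310
Degrees of freedom = 4 − 1 = 3; critical value at α = 0.05 is 7.815.
Since 13.310 > 7.815, we reject the null hypothesis — the data do not fit the 1:1:1:1 ratio.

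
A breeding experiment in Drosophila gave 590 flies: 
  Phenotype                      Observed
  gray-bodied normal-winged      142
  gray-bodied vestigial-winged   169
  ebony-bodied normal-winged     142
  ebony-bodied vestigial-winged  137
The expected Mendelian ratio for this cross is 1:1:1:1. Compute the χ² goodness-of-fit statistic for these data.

Expected counts for N = 590 under a 1:1:1:1 ratio (total parts = 4):
  gray-bodied normal-winged: 590 × 1/4 = 147.5
  gray-bodied vestigial-winged: 590 × 1/4 = 147.5
  ebony-bodied normal-winged: 590 × 1/4 = 147.5
  ebony-bodied vestigial-winged: 590 × 1/4 = 147.5
χ² = Σ (O − E)² / E
  gray-bodied normal-winged: (142 − 147.5)² / 147.5 = 0.2051
  gray-bodied vestigial-winged: (169 − 147.5)² / 147.5 = 3.1339
  ebony-bodied normal-winged: (142 − 147.5)² / 147.5 = 0.2051
  ebony-bodied vestigial-winged: (137 − 147.5)² / 147.5 = 0.7475
χ² = 0.2051 + 3.1339 + 0.2051 + 0.7475 = 4.2916 ≈ 4.292

4.292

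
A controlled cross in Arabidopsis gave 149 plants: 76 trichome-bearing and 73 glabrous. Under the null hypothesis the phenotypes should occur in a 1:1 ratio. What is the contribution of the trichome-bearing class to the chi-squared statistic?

Total ratio parts = 2. Expected numbers out of 149:
  trichome-bearing: 149 × 1/2 = 74.5
  glabrous: 149 × 1/2 = 74.5
Contribution of trichome-bearing: (76 − 74.5)² / 74.5 = 0.0302

0.030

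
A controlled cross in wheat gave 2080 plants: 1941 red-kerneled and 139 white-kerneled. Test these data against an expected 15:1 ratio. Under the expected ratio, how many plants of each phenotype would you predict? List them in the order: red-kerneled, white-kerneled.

1950, 130

Under the 15:1 hypothesis (Σ ratio = 16, N = 2080):
  red-kerneled: 2080 × 15/16 = 1950
  white-kerneled: 2080 × 1/16 = 130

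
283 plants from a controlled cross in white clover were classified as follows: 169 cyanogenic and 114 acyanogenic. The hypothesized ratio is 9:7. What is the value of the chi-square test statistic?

The 9:7 ratio has 16 parts, so with N = 283 the expected counts are:
  cyanogenic: 283 × 9/16 = 159.1875
  acyanogenic: 283 × 7/16 = 123.8125
χ² = Σ (O − E)² / E
  cyanogenic: (169 − 159.1875)² / 159.1875 = 0.6049
  acyanogenic: (114 − 123.8125)² / 123.8125 = 0.7777
χ² = 0.6049 + 0.7777 = 1.3826 ≈ 1.383

1.383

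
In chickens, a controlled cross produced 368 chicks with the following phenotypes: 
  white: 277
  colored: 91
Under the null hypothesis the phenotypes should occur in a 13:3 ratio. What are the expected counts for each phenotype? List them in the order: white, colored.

299, 69

Under the 13:3 hypothesis (Σ ratio = 16, N = 368):
  white: 368 × 13/16 = 299
  colored: 368 × 3/16 = 69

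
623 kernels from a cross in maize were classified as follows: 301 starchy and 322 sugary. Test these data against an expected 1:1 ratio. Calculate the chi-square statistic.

0.708

Under the 1:1 hypothesis (Σ ratio = 2, N = 623):
  starchy: 623 × 1/2 = 311.5
  sugary: 623 × 1/2 = 311.5
χ² = Σ (O − E)² / E
  starchy: (301 − 311.5)² / 311.5 = 0.3539
  sugary: (322 − 311.5)² / 311.5 = 0.3539
χ² = 0.3539 + 0.3539 = 0.7078 ≈ 0.708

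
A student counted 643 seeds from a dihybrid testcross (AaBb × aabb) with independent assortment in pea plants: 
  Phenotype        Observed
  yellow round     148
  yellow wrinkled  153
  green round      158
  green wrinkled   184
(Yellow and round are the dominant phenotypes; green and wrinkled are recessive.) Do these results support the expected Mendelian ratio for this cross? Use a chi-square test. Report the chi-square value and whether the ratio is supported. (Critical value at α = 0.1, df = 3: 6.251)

4.795; consistent

A dihybrid testcross with independent assortment gives a 1:1:1:1 ratio.
Expected counts for N = 643 under a 1:1:1:1 ratio (total parts = 4):
  yellow round: 643 × 1/4 = 160.75
  yellow wrinkled: 643 × 1/4 = 160.75
  green round: 643 × 1/4 = 160.75
  green wrinkled: 643 × 1/4 = 160.75
χ² = Σ (O − E)² / E
  yellow round: (148 − 160.75)² / 160.75 = 1.0113
  yellow wrinkled: (153 − 160.75)² / 160.75 = 0.3736
  green round: (158 − 160.75)² / 160.75 = 0.0470
  green wrinkled: (184 − 160.75)² / 160.75 = 3.3628
χ² = 1.0113 + 0.3736 + 0.0470 + 3.3628 = 4.7947 ≈ 4.795
Degrees of freedom = 4 − 1 = 3; critical value at α = 0.1 is 6.251.
Since 4.795 < 6.251, we fail to reject the null hypothesis — the data are consistent with the 1:1:1:1 ratio.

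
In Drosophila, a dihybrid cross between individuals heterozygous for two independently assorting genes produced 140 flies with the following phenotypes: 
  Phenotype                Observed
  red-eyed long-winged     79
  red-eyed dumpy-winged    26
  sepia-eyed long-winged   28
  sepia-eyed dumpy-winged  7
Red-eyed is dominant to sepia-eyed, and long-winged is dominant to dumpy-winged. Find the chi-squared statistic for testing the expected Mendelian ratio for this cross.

0.470

A dihybrid F₂ with independent assortment and complete dominance at both loci gives a 9:3:3:1 phenotypic ratio.
Expected counts for N = 140 under a 9:3:3:1 ratio (total parts = 16):
  red-eyed long-winged: 140 × 9/16 = 78.75
  red-eyed dumpy-winged: 140 × 3/16 = 26.25
  sepia-eyed long-winged: 140 × 3/16 = 26.25
  sepia-eyed dumpy-winged: 140 × 1/16 = 8.75
χ² = Σ (O − E)² / E
  red-eyed long-winged: (79 − 78.75)² / 78.75 = 0.0008
  red-eyed dumpy-winged: (26 − 26.25)² / 26.25 = 0.0024
  sepia-eyed long-winged: (28 − 26.25)² / 26.25 = 0.1167
  sepia-eyed dumpy-winged: (7 − 8.75)² / 8.75 = 0.3500
χ² = 0.0008 + 0.0024 + 0.1167 + 0.3500 = 0.4699 ≈ 0.470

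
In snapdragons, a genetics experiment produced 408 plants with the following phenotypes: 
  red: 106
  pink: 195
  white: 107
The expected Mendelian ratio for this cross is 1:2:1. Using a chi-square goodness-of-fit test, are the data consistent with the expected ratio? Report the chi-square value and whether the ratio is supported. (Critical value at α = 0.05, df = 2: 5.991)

Expected counts for N = 408 under a 1:2:1 ratio (total parts = 4):
  red: 408 × 1/4 = 102
  pink: 408 × 2/4 = 204
  white: 408 × 1/4 = 102
χ² = Σ (O − E)² / E
  red: (106 − 102)² / 102 = 0.1569
  pink: (195 − 204)² / 204 = 0.3971
  white: (107 − 102)² / 102 = 0.2451
χ² = 0.1569 + 0.3971 + 0.2451 = 0.7991 ≈ 0.799
Degrees of freedom = 3 − 1 = 2; critical value at α = 0.05 is 5.991.
Since 0.799 < 5.991, we fail to reject the null hypothesis — the data are consistent with the 1:2:1 ratio.

0.799; consistent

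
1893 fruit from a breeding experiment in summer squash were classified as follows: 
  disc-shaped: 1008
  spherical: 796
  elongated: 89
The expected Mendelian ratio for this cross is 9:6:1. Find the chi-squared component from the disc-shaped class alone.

3.031

Total ratio parts = 16. Expected numbers out of 1893:
  disc-shaped: 1893 × 9/16 = 1064.8125
  spherical: 1893 × 6/16 = 709.875
  elongated: 1893 × 1/16 = 118.3125
Contribution of disc-shaped: (1008 − 1064.8125)² / 1064.8125 = 3.0312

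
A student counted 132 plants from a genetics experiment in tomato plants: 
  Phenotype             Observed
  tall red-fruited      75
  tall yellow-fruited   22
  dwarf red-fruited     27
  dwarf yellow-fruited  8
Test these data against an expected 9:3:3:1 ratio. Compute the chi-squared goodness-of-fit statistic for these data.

0.525

The 9:3:3:1 ratio has 16 parts, so with N = 132 the expected counts are:
  tall red-fruited: 132 × 9/16 = 74.25
  tall yellow-fruited: 132 × 3/16 = 24.75
  dwarf red-fruited: 132 × 3/16 = 24.75
  dwarf yellow-fruited: 132 × 1/16 = 8.25
χ² = Σ (O − E)² / E
  tall red-fruited: (75 − 74.25)² / 74.25 = 0.0076
  tall yellow-fruited: (22 − 24.75)² / 24.75 = 0.3056
  dwarf red-fruited: (27 − 24.75)² / 24.75 = 0.2045
  dwarf yellow-fruited: (8 − 8.25)² / 8.25 = 0.0076
χ² = 0.0076 + 0.3056 + 0.2045 + 0.0076 = 0.5253 ≈ 0.525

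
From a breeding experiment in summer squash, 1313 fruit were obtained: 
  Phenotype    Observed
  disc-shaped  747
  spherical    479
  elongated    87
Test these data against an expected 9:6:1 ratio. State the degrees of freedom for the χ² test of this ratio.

2

A goodness-of-fit test with 3 phenotype classes has df = 3 − 1 = 2.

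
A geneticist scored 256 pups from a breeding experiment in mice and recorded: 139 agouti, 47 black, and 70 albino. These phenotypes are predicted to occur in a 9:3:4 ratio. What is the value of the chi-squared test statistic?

Expected counts for N = 256 under a 9:3:4 ratio (total parts = 16):
  agouti: 256 × 9/16 = 144
  black: 256 × 3/16 = 48
  albino: 256 × 4/16 = 64
χ² = Σ (O − E)² / E
  agouti: (139 − 144)² / 144 = 0.1736
  black: (47 − 48)² / 48 = 0.0208
  albino: (70 − 64)² / 64 = 0.5625
χ² = 0.1736 + 0.0208 + 0.5625 = 0.7569 ≈ 0.757

0.757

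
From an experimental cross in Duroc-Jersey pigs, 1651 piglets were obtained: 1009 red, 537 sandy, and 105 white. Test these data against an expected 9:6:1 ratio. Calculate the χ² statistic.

17.871

Expected counts for N = 1651 under a 9:6:1 ratio (total parts = 16):
  red: 1651 × 9/16 = 928.6875
  sandy: 1651 × 6/16 = 619.125
  white: 1651 × 1/16 = 103.1875
χ² = Σ (O − E)² / E
  red: (1009 − 928.6875)² / 928.6875 = 6.9454
  sandy: (537 − 619.125)² / 619.125 = 10.8936
  white: (105 − 103.1875)² / 103.1875 = 0.0318
χ² = 6.9454 + 10.8936 + 0.0318 = 17.8708 ≈ 17.871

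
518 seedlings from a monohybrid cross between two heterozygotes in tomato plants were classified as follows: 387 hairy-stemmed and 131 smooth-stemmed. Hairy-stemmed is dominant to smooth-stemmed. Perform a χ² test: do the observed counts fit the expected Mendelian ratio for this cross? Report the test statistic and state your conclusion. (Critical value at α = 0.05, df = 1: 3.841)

For a monohybrid cross between heterozygotes with complete dominance, the expected phenotypic ratio is 3:1.
The 3:1 ratio has 4 parts, so with N = 518 the expected counts are:
  hairy-stemmed: 518 × 3/4 = 388.5
  smooth-stemmed: 518 × 1/4 = 129.5
χ² = Σ (O − E)² / E
  hairy-stemmed: (387 − 388.5)² / 388.5 = 0.0058
  smooth-stemmed: (131 − 129.5)² / 129.5 = 0.0174
χ² = 0.0058 + 0.0174 = 0.0232 ≈ 0.023
Degrees of freedom = 2 − 1 = 1; critical value at α = 0.05 is 3.841.
Since 0.023 < 3.841, we fail to reject the null hypothesis — the data are consistent with the 3:1 ratio.

0.023; consistent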